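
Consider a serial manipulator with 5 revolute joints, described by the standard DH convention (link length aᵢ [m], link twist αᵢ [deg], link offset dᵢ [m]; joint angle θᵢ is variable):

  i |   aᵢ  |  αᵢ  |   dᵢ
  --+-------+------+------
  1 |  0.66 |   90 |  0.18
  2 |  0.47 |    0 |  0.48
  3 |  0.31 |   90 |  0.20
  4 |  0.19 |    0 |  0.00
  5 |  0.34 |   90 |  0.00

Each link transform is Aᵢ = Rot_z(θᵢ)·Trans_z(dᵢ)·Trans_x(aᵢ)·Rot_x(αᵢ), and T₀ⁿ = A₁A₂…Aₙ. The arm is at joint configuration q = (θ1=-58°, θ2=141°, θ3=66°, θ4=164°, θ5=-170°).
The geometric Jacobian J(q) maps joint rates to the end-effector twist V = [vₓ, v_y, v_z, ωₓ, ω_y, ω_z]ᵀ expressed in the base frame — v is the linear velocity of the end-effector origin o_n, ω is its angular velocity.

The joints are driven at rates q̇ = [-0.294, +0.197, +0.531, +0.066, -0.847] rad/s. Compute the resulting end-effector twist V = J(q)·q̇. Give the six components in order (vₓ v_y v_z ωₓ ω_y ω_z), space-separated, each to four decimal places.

o_n = [-0.6545, -0.2675, 0.2644]
J₁: ẑ×o_n = [0.2675, -0.6545, 0.0000], ω = ẑ
J2: z=[-0.8480, -0.5299, 0.0000] o=[0.3497, -0.5597, 0.1800] → [-0.0448, 0.0716, -0.7800, -0.8480, -0.5299, 0.0000]
J3: z=[-0.8480, -0.5299, 0.0000] o=[-0.2509, -0.5043, 0.4758] → [0.1120, -0.1792, -0.4148, -0.8480, -0.5299, 0.0000]
J4: z=[-0.2406, 0.3850, 0.8910] o=[-0.5669, -0.3761, 0.3350] → [-0.1239, -0.0951, 0.0076, -0.2406, 0.3850, 0.8910]
J5: z=[-0.2406, 0.3850, 0.8910] o=[-0.5250, -0.5418, 0.4180] → [-0.3035, -0.1523, -0.0161, -0.2406, 0.3850, 0.8910]
V = J·q̇ = [0.2209, 0.2341, -0.3597, -0.4295, -0.6865, -0.9899]

0.2209 0.2341 -0.3597 -0.4295 -0.6865 -0.9899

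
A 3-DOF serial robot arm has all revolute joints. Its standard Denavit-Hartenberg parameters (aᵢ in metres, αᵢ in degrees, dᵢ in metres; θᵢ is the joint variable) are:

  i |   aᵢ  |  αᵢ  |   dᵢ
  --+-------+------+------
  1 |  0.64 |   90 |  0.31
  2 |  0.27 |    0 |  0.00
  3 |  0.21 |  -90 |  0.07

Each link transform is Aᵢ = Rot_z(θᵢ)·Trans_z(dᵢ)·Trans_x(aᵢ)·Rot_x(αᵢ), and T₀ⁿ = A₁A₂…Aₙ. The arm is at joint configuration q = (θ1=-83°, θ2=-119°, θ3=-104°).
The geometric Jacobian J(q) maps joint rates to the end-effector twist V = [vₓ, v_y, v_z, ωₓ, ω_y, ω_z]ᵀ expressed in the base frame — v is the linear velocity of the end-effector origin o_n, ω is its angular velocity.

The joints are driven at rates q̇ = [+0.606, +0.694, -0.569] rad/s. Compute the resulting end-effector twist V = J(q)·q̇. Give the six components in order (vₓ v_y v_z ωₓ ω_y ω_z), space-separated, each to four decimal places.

0.2368 -0.1607 -0.1100 -0.1241 -0.0152 0.6060

o_n = [-0.0262, -0.3614, 0.2171]
J₁: ẑ×o_n = [0.3614, -0.0262, 0.0000], ω = ẑ
J2: z=[-0.9925, -0.1219, 0.0000] o=[0.0780, -0.6352, 0.3100] → [0.0113, -0.0922, -0.2845, -0.9925, -0.1219, 0.0000]
J3: z=[-0.9925, -0.1219, 0.0000] o=[0.0620, -0.5053, 0.0739] → [-0.0175, 0.1422, -0.1536, -0.9925, -0.1219, 0.0000]
V = J·q̇ = [0.2368, -0.1607, -0.1100, -0.1241, -0.0152, 0.6060]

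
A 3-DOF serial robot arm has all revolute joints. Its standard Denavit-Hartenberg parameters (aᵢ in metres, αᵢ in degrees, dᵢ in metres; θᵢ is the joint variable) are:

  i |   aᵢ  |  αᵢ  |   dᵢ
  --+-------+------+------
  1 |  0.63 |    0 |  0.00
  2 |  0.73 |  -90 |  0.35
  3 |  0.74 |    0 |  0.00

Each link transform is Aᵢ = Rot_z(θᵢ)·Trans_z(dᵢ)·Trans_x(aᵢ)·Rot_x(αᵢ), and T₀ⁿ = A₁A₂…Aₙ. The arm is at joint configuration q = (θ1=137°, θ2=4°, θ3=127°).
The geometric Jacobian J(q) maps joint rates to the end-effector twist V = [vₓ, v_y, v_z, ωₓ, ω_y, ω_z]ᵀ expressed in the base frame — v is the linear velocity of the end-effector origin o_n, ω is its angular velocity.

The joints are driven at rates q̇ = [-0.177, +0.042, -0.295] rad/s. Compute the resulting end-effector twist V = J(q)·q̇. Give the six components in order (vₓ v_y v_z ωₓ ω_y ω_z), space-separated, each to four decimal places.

o_n = [-0.6820, 0.6088, -0.2410]
J₁: ẑ×o_n = [-0.6088, -0.6820, 0.0000], ω = ẑ
J2: z=[0.0000, 0.0000, 1.0000] o=[-0.4608, 0.4297, 0.0000] → [-0.1791, -0.2212, 0.0000, 0.0000, 0.0000, 1.0000]
J3: z=[-0.6293, -0.7771, 0.0000] o=[-1.0281, 0.8891, 0.3500] → [0.4593, -0.3719, 0.4453, -0.6293, -0.7771, 0.0000]
V = J·q̇ = [-0.0353, 0.2211, -0.1314, 0.1856, 0.2293, -0.1350]

-0.0353 0.2211 -0.1314 0.1856 0.2293 -0.1350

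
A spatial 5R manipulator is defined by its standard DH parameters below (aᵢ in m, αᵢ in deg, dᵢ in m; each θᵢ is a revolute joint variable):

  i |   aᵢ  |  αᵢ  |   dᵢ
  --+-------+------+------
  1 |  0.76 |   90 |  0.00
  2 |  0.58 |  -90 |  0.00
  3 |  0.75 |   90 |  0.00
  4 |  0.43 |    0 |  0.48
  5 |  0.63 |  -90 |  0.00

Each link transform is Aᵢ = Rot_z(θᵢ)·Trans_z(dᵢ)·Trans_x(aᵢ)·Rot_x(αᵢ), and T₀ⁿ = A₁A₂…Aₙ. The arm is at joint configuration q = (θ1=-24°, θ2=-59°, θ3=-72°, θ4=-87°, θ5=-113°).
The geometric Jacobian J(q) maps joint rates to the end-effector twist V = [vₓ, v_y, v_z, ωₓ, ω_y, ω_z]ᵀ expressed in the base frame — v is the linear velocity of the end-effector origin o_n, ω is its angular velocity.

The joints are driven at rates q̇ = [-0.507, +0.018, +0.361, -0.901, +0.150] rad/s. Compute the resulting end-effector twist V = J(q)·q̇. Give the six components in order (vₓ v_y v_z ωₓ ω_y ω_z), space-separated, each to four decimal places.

o_n = [0.4810, -0.5644, -0.2639]
J₁: ẑ×o_n = [0.5644, 0.4810, -0.0000], ω = ẑ
J2: z=[-0.4067, -0.9135, 0.0000] o=[0.6943, -0.3091, 0.0000] → [0.2410, -0.1073, -0.0910, -0.4067, -0.9135, 0.0000]
J3: z=[0.7831, -0.3486, 0.5150] o=[0.9672, -0.4306, -0.4972] → [-0.0124, -0.4331, -0.2743, 0.7831, -0.3486, 0.5150]
J4: z=[-0.5732, -0.0831, 0.8152] o=[0.7861, -1.1308, -0.6958] → [-0.4976, -0.0012, -0.3500, -0.5732, -0.0831, 0.8152]
J5: z=[-0.5732, -0.0831, 0.8152] o=[0.1693, -1.0420, -0.5316] → [-0.4116, 0.4076, -0.2478, -0.5732, -0.0831, 0.8152]
V = J·q̇ = [0.1003, -0.3399, 0.1775, 0.7058, -0.0799, -0.9333]

0.1003 -0.3399 0.1775 0.7058 -0.0799 -0.9333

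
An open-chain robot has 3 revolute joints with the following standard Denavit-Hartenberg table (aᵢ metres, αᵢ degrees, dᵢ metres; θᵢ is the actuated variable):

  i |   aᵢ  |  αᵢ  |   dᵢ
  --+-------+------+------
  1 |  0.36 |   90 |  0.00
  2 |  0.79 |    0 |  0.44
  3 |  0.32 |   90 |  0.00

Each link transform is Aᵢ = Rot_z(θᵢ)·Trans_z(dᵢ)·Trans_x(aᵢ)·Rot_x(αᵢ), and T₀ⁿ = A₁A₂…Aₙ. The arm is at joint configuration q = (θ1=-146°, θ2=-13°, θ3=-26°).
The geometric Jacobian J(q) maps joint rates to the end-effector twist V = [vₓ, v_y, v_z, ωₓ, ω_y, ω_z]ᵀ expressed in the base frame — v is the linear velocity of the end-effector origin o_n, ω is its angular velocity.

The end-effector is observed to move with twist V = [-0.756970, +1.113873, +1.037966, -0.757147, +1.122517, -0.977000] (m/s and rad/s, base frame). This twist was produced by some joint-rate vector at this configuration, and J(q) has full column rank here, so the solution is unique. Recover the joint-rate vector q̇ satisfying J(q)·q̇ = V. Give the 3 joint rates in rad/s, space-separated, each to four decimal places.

o_n = [-1.3888, -0.4060, -0.3791]
J₁: ẑ×o_n = [0.4060, -1.3888, 0.0000], ω = ẑ
J2: z=[-0.5592, 0.8290, 0.0000] o=[-0.2985, -0.2013, 0.0000] → [-0.3143, -0.2120, 1.0184, -0.5592, 0.8290, 0.0000]
J3: z=[-0.5592, 0.8290, 0.0000] o=[-1.1827, -0.2670, -0.1777] → [-0.1670, -0.1126, 0.2487, -0.5592, 0.8290, 0.0000]
q̇ = J⁺·V = [-0.9770, 0.9110, 0.4430]

-0.9770 0.9110 0.4430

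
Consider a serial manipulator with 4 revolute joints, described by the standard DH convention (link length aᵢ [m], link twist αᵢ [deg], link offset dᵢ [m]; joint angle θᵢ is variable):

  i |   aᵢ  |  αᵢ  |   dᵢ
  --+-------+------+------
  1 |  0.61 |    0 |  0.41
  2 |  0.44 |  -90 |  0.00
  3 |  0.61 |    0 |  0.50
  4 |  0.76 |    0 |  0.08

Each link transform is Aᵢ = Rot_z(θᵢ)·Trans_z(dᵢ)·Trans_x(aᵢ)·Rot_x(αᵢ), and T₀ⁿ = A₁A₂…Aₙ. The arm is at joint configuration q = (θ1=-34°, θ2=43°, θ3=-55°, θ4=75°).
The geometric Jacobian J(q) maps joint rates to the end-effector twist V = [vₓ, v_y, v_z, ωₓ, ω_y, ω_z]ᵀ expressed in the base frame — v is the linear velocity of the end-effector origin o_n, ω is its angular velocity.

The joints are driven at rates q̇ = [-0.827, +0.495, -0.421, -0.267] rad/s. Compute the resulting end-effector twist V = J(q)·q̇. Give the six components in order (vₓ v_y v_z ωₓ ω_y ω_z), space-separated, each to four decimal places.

-0.0449 -0.8862 0.6386 0.1076 -0.6795 -0.3320

o_n = [1.9005, 0.4670, 0.6497]
J₁: ẑ×o_n = [-0.4670, 1.9005, 0.0000], ω = ẑ
J2: z=[0.0000, 0.0000, 1.0000] o=[0.5057, -0.3411, 0.4100] → [-0.8081, 1.3948, 0.0000, 0.0000, 0.0000, 1.0000]
J3: z=[-0.1564, 0.9877, 0.0000] o=[0.9403, -0.2723, 0.4100] → [0.2368, 0.0375, -1.0640, -0.1564, 0.9877, 0.0000]
J4: z=[-0.1564, 0.9877, 0.0000] o=[1.2077, 0.2763, 0.9097] → [-0.2567, -0.0407, -0.7142, -0.1564, 0.9877, 0.0000]
V = J·q̇ = [-0.0449, -0.8862, 0.6386, 0.1076, -0.6795, -0.3320]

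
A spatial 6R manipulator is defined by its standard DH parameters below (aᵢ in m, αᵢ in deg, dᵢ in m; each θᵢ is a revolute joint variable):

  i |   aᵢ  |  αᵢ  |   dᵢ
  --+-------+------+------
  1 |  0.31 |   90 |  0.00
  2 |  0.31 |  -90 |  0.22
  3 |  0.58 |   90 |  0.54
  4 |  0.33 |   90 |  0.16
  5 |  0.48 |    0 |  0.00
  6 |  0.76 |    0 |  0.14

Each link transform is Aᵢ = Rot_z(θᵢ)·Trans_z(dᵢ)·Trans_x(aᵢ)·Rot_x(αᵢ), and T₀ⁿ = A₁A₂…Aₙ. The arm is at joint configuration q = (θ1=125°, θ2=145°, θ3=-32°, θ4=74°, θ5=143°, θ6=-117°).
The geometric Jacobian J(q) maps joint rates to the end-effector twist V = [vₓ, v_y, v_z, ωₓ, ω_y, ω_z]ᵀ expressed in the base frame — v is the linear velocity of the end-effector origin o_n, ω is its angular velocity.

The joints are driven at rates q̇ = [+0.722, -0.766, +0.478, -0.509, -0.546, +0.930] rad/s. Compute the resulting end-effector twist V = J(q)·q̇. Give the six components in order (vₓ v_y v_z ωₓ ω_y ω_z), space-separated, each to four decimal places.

o_n = [1.6001, 0.0751, -0.5345]
J₁: ẑ×o_n = [-0.0751, 1.6001, 0.0000], ω = ẑ
J2: z=[0.8192, 0.5736, 0.0000] o=[-0.1778, 0.2539, 0.0000] → [-0.3066, 0.4378, -1.1663, 0.8192, 0.5736, 0.0000]
J3: z=[0.3290, -0.4698, -0.8192] o=[0.1481, 0.1721, 0.1778] → [0.2552, -0.9551, 0.6504, 0.3290, -0.4698, -0.8192]
J4: z=[0.4457, 0.8420, -0.3039] o=[0.8086, -0.2354, 0.0176] → [-0.3705, 0.0055, -0.5281, 0.4457, 0.8420, -0.3039]
J5: z=[0.7096, -0.1253, 0.6934] o=[1.0600, -0.2738, -0.2466] → [-0.2059, 0.5788, 0.3153, 0.7096, -0.1253, 0.6934]
J6: z=[0.7096, -0.1253, 0.6934] o=[0.9795, 0.1706, -0.0840] → [0.1226, 0.7500, 0.0100, 0.7096, -0.1253, 0.6934]
V = J·q̇ = [0.7176, 0.7421, 1.3102, -0.4246, -1.1406, 0.7514]

0.7176 0.7421 1.3102 -0.4246 -1.1406 0.7514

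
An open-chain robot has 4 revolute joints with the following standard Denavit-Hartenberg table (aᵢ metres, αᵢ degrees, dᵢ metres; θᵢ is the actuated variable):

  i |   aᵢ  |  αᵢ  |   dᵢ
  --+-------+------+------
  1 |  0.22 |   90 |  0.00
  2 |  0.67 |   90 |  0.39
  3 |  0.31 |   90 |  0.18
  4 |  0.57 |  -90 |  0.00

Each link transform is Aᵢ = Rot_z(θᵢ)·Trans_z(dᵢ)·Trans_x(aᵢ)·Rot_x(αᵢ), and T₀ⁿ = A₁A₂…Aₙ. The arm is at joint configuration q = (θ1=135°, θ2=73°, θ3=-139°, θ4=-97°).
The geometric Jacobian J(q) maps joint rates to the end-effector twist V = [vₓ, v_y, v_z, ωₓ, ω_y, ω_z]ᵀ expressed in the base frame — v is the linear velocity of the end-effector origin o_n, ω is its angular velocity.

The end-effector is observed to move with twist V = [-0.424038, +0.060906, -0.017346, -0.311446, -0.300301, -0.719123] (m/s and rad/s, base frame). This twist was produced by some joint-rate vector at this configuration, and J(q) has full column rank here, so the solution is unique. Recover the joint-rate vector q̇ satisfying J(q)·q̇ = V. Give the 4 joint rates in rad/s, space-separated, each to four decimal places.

o_n = [0.1685, 0.1599, 0.5799]
J₁: ẑ×o_n = [-0.1599, 0.1685, 0.0000], ω = ẑ
J2: z=[0.7071, 0.7071, 0.0000] o=[-0.1556, 0.1556, 0.0000] → [0.4101, -0.4101, -0.2261, 0.7071, 0.7071, 0.0000]
J3: z=[-0.6762, 0.6762, -0.2924] o=[-0.0183, 0.5698, 0.6407] → [-0.1610, -0.0957, 0.1509, -0.6762, 0.6762, -0.2924]
J4: z=[0.6693, 0.3980, -0.6274] o=[-0.2355, 0.4994, 0.3644] → [-0.1272, -0.3977, -0.3880, 0.6693, 0.3980, -0.6274]
q̇ = J⁺·V = [-0.2900, -0.9020, 0.1330, 0.6220]

-0.2900 -0.9020 0.1330 0.6220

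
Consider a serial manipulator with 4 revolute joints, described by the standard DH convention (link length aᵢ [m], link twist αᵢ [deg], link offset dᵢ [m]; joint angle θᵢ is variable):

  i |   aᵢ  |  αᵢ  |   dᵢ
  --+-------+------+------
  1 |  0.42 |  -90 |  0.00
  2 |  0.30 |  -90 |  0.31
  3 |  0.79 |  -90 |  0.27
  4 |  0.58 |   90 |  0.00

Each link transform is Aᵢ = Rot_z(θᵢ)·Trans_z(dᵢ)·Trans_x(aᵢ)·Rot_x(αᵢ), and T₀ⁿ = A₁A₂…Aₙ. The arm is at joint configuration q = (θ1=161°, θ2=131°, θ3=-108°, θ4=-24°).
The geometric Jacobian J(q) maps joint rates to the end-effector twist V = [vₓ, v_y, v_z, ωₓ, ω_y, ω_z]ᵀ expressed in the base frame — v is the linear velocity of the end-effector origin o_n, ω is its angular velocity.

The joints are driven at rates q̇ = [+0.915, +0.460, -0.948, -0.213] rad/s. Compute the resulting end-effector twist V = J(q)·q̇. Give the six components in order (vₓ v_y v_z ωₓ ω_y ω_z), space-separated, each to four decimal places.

0.6354 0.1353 1.1035 -0.9305 -0.0965 0.4459

o_n = [-0.6126, -1.4445, 0.4133]
J₁: ẑ×o_n = [1.4445, -0.6126, 0.0000], ω = ẑ
J2: z=[-0.3256, -0.9455, 0.0000] o=[-0.3971, 0.1367, 0.0000] → [-0.3908, 0.1346, 0.3111, -0.3256, -0.9455, 0.0000]
J3: z=[0.7136, -0.2457, 0.6561] o=[-0.3119, -0.2204, -0.2264] → [0.6459, -0.6538, -0.9474, 0.7136, -0.2457, 0.6561]
J4: z=[0.4893, -0.4953, -0.7178] o=[-0.5153, -0.9450, 0.1350] → [-0.4964, -0.0664, -0.2926, 0.4893, -0.4953, -0.7178]
V = J·q̇ = [0.6354, 0.1353, 1.1035, -0.9305, -0.0965, 0.4459]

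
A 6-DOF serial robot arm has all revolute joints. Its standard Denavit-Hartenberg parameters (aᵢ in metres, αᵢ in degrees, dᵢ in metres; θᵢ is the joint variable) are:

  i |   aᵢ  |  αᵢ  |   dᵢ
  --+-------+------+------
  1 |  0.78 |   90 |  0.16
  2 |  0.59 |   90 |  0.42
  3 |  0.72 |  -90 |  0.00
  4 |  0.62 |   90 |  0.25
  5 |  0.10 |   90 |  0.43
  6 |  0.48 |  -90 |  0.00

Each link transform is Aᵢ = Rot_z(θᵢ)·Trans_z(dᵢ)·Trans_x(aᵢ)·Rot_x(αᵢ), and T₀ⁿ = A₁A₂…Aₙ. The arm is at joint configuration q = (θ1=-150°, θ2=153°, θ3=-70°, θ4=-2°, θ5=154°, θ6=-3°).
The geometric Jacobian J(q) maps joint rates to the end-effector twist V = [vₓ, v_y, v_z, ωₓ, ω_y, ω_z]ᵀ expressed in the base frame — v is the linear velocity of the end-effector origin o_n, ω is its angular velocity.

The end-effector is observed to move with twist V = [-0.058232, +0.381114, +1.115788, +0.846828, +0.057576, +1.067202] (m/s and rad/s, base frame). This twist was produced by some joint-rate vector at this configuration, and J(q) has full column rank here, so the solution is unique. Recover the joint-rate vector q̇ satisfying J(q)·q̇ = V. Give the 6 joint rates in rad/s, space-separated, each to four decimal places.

o_n = [0.2793, -0.0283, 1.1315]
J₁: ẑ×o_n = [0.0283, 0.2793, -0.0000], ω = ẑ
J2: z=[-0.5000, 0.8660, 0.0000] o=[-0.6755, -0.3900, 0.1600] → [0.8413, 0.4857, -1.0077, -0.5000, 0.8660, 0.0000]
J3: z=[-0.3932, -0.2270, 0.8910] o=[-0.4302, 0.2366, 0.4279] → [0.0763, 0.9089, 0.2652, -0.3932, -0.2270, 0.8910]
J4: z=[0.5541, 0.7148, 0.4266] o=[0.0981, -0.2396, 0.5397] → [0.3329, -0.2506, -0.0125, 0.5541, 0.7148, 0.4266]
J5: z=[-0.4185, -0.2038, 0.8850] o=[0.6827, -0.4757, 0.7618] → [-0.4713, -0.2023, -0.2694, -0.4185, -0.2038, 0.8850]
J6: z=[0.8135, 0.3492, 0.4651] o=[0.4624, -0.4718, 1.1443] → [-0.2108, -0.0747, 0.4247, 0.8135, 0.3492, 0.4651]
q̇ = J⁺·V = [0.0000, -0.6420, 0.9590, 0.9120, -0.3590, 0.3040]

0.0000 -0.6420 0.9590 0.9120 -0.3590 0.3040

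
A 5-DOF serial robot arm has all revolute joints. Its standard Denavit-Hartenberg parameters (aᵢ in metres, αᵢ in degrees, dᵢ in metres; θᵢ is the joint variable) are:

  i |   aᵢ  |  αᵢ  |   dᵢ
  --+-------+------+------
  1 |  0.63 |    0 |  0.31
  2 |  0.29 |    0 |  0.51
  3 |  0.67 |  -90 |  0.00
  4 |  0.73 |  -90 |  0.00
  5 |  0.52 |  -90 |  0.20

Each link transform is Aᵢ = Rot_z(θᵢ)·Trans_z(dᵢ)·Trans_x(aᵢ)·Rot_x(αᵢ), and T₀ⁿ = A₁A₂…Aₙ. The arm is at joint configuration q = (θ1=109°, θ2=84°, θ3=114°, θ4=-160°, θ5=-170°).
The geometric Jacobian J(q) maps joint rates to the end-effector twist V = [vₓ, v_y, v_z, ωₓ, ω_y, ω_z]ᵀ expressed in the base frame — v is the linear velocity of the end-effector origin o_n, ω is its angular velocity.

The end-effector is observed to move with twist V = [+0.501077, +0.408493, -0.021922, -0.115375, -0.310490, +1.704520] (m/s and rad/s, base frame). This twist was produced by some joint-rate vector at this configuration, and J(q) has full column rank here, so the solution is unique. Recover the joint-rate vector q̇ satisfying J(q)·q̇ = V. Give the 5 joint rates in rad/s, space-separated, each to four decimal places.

0.2610 0.6950 0.2580 -0.2790 0.5220

o_n = [-0.0944, 0.1586, 1.0825]
J₁: ẑ×o_n = [-0.1586, -0.0944, 0.0000], ω = ẑ
J2: z=[0.0000, 0.0000, 1.0000] o=[-0.2051, 0.5957, 0.3100] → [0.4371, 0.1107, -0.0000, 0.0000, 0.0000, 1.0000]
J3: z=[0.0000, 0.0000, 1.0000] o=[-0.4877, 0.5304, 0.8200] → [0.3718, 0.3933, -0.0000, 0.0000, 0.0000, 1.0000]
J4: z=[0.7986, 0.6018, 0.0000] o=[-0.0845, -0.0046, 0.8200] → [0.1580, -0.2096, 0.1364, 0.7986, 0.6018, 0.0000]
J5: z=[0.2058, -0.2731, 0.9397] o=[-0.4973, 0.5432, 1.0697] → [0.3579, 0.3760, 0.0309, 0.2058, -0.2731, 0.9397]
q̇ = J⁺·V = [0.2610, 0.6950, 0.2580, -0.2790, 0.5220]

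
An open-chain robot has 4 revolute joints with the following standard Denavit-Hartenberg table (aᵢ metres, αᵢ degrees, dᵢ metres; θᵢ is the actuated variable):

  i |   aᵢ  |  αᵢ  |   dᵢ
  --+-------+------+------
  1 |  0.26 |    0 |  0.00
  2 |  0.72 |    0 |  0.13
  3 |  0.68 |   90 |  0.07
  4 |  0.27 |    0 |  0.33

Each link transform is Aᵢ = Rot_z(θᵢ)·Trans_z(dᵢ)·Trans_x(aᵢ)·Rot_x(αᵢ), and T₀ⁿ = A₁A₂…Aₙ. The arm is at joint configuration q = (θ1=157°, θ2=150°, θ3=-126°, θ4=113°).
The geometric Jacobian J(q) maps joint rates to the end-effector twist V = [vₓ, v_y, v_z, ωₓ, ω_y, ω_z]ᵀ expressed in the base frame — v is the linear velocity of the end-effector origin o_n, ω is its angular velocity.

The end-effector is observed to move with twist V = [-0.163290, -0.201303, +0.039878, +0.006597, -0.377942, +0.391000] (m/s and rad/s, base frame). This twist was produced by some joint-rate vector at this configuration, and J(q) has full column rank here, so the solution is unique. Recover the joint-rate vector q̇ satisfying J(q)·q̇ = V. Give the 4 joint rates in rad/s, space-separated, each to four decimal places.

o_n = [-0.3862, -0.1535, 0.4485]
J₁: ẑ×o_n = [0.1535, -0.3862, 0.0000], ω = ẑ
J2: z=[0.0000, 0.0000, 1.0000] o=[-0.2393, 0.1016, 0.0000] → [0.2551, -0.1469, 0.0000, 0.0000, 0.0000, 1.0000]
J3: z=[0.0000, 0.0000, 1.0000] o=[0.1940, -0.4734, 0.1300] → [-0.3199, -0.5802, 0.0000, 0.0000, 0.0000, 1.0000]
J4: z=[-0.0175, 0.9998, 0.0000] o=[-0.4859, -0.4853, 0.2000] → [0.2485, 0.0043, -0.1055, -0.0175, 0.9998, 0.0000]
q̇ = J⁺·V = [0.0910, 0.0220, 0.2780, -0.3780]

0.0910 0.0220 0.2780 -0.3780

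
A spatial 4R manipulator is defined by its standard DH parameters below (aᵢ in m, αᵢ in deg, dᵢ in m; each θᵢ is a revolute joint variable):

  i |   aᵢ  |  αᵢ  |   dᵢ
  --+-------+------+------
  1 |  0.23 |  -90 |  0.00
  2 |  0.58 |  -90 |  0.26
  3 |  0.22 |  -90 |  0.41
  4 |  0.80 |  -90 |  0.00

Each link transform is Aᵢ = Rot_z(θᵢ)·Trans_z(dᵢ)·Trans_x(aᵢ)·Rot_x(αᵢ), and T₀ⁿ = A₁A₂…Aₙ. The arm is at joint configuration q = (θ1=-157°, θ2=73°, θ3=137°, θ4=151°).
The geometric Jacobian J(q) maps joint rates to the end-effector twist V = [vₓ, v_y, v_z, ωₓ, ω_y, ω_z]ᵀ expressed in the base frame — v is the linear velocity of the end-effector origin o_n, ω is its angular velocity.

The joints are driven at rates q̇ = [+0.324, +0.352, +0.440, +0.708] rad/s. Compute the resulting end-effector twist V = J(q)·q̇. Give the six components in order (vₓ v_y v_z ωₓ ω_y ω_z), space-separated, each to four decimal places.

o_n = [-0.2133, -0.7284, -0.8966]
J₁: ẑ×o_n = [0.7284, -0.2133, 0.0000], ω = ẑ
J2: z=[0.3907, -0.9205, 0.0000] o=[-0.2117, -0.0899, 0.0000] → [0.8254, 0.3503, -0.2510, 0.3907, -0.9205, 0.0000]
J3: z=[0.8803, 0.3737, -0.2924] o=[-0.2662, -0.3955, -0.5547] → [-0.2251, 0.2856, -0.3129, 0.8803, 0.3737, -0.2924]
J4: z=[0.4693, -0.5953, 0.6522] o=[0.0794, -0.0858, -0.5207] → [0.6429, -0.0144, -0.4758, 0.4693, -0.5953, 0.6522]
V = J·q̇ = [0.8827, 0.1696, -0.5629, 0.8571, -0.5811, 0.6571]

0.8827 0.1696 -0.5629 0.8571 -0.5811 0.6571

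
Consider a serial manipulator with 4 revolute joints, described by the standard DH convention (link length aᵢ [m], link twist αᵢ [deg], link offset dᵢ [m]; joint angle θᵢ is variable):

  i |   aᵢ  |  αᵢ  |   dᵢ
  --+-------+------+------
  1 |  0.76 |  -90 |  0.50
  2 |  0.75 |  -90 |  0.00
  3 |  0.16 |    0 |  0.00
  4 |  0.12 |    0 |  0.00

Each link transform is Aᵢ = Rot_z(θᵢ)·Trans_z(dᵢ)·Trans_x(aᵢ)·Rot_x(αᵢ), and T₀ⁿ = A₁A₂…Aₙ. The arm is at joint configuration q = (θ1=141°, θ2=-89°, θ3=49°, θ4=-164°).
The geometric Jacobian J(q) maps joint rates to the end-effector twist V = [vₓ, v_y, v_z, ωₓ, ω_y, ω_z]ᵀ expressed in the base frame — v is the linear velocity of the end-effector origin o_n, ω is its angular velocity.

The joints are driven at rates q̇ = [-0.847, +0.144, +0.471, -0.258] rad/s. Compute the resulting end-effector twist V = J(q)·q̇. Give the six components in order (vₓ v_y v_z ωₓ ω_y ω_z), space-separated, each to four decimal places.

o_n = [-0.5940, 0.4964, 1.3041]
J₁: ẑ×o_n = [-0.4964, -0.5940, 0.0000], ω = ẑ
J2: z=[-0.6293, -0.7771, 0.0000] o=[-0.5906, 0.4783, 0.5000] → [-0.6249, 0.5061, -0.0140, -0.6293, -0.7771, 0.0000]
J3: z=[-0.7770, 0.6292, -0.0175] o=[-0.6008, 0.4865, 1.2499] → [0.0343, 0.0420, -0.0120, -0.7770, 0.6292, -0.0175]
J4: z=[-0.7770, 0.6292, -0.0175] o=[-0.5262, 0.5815, 1.3548] → [-0.0334, -0.0382, 0.1087, -0.7770, 0.6292, -0.0175]
V = J·q̇ = [0.3553, 0.6056, -0.0357, -0.2561, 0.0221, -0.8507]

0.3553 0.6056 -0.0357 -0.2561 0.0221 -0.8507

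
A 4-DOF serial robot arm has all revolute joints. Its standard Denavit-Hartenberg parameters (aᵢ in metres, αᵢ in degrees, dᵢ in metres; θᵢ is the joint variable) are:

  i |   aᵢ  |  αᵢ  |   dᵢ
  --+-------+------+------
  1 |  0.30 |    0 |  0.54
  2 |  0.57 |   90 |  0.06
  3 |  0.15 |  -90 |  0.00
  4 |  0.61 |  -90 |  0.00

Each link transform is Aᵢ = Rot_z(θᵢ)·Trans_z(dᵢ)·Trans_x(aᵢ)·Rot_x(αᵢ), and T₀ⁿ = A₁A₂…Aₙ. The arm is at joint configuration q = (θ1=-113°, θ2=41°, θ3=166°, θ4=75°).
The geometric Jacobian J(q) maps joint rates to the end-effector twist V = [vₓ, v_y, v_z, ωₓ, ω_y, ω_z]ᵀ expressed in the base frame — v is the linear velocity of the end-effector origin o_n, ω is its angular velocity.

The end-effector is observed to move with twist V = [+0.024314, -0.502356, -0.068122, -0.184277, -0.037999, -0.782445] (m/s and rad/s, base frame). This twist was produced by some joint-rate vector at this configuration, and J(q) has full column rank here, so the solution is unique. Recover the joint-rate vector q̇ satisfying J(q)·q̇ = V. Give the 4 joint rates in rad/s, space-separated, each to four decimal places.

o_n = [0.5270, -0.3521, 0.6745]
J₁: ẑ×o_n = [0.3521, 0.5270, -0.0000], ω = ẑ
J2: z=[0.0000, 0.0000, 1.0000] o=[-0.1172, -0.2762, 0.5400] → [0.0759, 0.6442, -0.0000, 0.0000, 0.0000, 1.0000]
J3: z=[-0.9511, -0.3090, 0.0000] o=[0.0589, -0.8183, 0.6000] → [-0.0230, 0.0708, -0.2987, -0.9511, -0.3090, 0.0000]
J4: z=[-0.0748, 0.2301, -0.9703] o=[0.0139, -0.6798, 0.6363] → [0.3268, -0.4949, -0.1425, -0.0748, 0.2301, -0.9703]
q̇ = J⁺·V = [0.1940, -0.8930, 0.1870, 0.0860]

0.1940 -0.8930 0.1870 0.0860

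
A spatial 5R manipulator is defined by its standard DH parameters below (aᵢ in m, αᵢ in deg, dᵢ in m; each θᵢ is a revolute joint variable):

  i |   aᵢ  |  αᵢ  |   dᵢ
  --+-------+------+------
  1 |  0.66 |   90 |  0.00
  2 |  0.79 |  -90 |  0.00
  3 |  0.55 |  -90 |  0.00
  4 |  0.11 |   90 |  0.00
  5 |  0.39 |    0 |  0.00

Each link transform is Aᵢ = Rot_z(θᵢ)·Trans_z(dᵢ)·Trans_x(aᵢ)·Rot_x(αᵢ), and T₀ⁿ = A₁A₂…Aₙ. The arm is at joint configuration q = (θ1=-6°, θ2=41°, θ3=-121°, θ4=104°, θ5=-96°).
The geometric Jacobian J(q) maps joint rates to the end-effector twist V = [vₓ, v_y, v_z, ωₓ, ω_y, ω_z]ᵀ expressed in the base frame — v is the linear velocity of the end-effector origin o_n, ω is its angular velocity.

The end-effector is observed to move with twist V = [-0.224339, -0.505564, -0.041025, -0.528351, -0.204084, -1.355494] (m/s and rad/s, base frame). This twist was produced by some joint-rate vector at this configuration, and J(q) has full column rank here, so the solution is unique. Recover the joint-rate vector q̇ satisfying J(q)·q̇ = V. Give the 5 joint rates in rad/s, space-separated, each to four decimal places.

-0.6830 0.4440 -0.1110 -0.8000 0.2720

o_n = [0.8106, -0.3439, 0.0693]
J₁: ẑ×o_n = [0.3439, 0.8106, -0.0000], ω = ẑ
J2: z=[-0.1045, -0.9945, 0.0000] o=[0.6564, -0.0690, 0.0000] → [-0.0689, 0.0072, 0.1821, -0.1045, -0.9945, 0.0000]
J3: z=[-0.6525, 0.0686, 0.7547] o=[1.2493, -0.1313, 0.5183] → [0.1297, -0.6241, 0.1688, -0.6525, 0.0686, 0.7547]
J4: z=[0.5895, -0.5798, 0.5624] o=[0.9874, -0.5778, 0.3324] → [0.0211, 0.0557, 0.0353, 0.5895, -0.5798, 0.5624]
J5: z=[-0.3042, -0.8043, -0.5104] o=[1.0698, -0.5635, 0.2609] → [0.2662, 0.0740, -0.2752, -0.3042, -0.8043, -0.5104]
q̇ = J⁺·V = [-0.6830, 0.4440, -0.1110, -0.8000, 0.2720]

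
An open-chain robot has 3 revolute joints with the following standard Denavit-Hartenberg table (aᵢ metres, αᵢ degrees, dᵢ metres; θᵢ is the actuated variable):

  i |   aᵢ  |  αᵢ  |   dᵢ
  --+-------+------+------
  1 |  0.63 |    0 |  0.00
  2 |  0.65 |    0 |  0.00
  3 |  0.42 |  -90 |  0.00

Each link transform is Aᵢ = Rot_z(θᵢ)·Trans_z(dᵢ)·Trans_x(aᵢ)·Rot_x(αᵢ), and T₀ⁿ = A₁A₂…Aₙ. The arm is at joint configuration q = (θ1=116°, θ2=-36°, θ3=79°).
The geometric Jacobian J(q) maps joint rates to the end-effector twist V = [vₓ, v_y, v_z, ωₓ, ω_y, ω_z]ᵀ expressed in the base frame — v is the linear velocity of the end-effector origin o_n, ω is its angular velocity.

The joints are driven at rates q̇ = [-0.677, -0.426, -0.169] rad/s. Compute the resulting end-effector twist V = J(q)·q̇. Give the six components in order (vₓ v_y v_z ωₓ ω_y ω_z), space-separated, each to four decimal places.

o_n = [-0.5554, 1.3569, 0.0000]
J₁: ẑ×o_n = [-1.3569, -0.5554, 0.0000], ω = ẑ
J2: z=[0.0000, 0.0000, 1.0000] o=[-0.2762, 0.5662, 0.0000] → [-0.7906, -0.2792, 0.0000, 0.0000, 0.0000, 1.0000]
J3: z=[0.0000, 0.0000, 1.0000] o=[-0.1633, 1.2064, 0.0000] → [-0.1505, -0.3921, 0.0000, 0.0000, 0.0000, 1.0000]
V = J·q̇ = [1.2809, 0.5612, 0.0000, 0.0000, 0.0000, -1.2720]

1.2809 0.5612 0.0000 0.0000 0.0000 -1.2720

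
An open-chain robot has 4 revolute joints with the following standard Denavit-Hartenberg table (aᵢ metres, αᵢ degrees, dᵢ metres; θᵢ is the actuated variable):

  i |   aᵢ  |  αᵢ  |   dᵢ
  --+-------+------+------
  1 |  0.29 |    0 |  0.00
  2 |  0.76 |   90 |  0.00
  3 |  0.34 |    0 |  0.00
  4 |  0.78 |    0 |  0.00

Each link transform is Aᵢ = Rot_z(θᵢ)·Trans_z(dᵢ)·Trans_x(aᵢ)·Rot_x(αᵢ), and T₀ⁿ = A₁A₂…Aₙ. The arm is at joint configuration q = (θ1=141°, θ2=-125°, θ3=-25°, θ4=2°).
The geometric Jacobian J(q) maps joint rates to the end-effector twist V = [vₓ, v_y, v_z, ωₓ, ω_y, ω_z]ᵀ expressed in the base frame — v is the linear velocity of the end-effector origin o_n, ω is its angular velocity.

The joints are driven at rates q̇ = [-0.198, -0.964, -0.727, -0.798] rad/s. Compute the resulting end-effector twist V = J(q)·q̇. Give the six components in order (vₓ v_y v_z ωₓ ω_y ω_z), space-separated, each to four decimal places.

0.0610 -2.1074 -1.3190 -0.4203 1.4659 -1.1620

o_n = [1.4916, 0.6748, -0.4485]
J₁: ẑ×o_n = [-0.6748, 1.4916, 0.0000], ω = ẑ
J2: z=[0.0000, 0.0000, 1.0000] o=[-0.2254, 0.1825, 0.0000] → [-0.4923, 1.7169, 0.0000, 0.0000, 0.0000, 1.0000]
J3: z=[0.2756, -0.9613, 0.0000] o=[0.5052, 0.3920, 0.0000] → [0.4311, 0.1236, 1.0261, 0.2756, -0.9613, 0.0000]
J4: z=[0.2756, -0.9613, 0.0000] o=[0.8014, 0.4769, -0.1437] → [0.2930, 0.0840, 0.7180, 0.2756, -0.9613, 0.0000]
V = J·q̇ = [0.0610, -2.1074, -1.3190, -0.4203, 1.4659, -1.1620]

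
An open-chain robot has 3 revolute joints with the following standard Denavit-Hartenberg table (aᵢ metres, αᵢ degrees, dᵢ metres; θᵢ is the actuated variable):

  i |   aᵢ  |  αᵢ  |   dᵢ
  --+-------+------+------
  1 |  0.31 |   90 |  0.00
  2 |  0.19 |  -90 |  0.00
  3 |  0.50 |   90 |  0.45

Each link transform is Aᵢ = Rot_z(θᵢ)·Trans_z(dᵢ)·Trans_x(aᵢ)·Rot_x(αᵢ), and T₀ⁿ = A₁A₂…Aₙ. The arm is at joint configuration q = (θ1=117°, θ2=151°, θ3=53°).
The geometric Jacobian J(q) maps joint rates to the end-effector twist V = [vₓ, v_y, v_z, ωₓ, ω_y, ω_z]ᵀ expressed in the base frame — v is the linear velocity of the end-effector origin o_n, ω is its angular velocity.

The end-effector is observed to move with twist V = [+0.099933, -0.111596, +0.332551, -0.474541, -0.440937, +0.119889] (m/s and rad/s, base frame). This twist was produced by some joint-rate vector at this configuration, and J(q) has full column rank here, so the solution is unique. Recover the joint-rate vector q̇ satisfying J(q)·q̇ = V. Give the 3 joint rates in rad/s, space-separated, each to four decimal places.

0.4400 -0.6230 0.3660

o_n = [-0.2026, -0.4820, -0.1556]
J₁: ẑ×o_n = [0.4820, -0.2026, 0.0000], ω = ẑ
J2: z=[0.8910, 0.4540, 0.0000] o=[-0.1407, 0.2762, 0.0000] → [-0.0706, 0.1386, -0.6475, 0.8910, 0.4540, 0.0000]
J3: z=[0.2201, -0.4320, -0.8746] o=[-0.0653, 0.1281, 0.0921] → [-0.4267, 0.1746, -0.1936, 0.2201, -0.4320, -0.8746]
q̇ = J⁺·V = [0.4400, -0.6230, 0.3660]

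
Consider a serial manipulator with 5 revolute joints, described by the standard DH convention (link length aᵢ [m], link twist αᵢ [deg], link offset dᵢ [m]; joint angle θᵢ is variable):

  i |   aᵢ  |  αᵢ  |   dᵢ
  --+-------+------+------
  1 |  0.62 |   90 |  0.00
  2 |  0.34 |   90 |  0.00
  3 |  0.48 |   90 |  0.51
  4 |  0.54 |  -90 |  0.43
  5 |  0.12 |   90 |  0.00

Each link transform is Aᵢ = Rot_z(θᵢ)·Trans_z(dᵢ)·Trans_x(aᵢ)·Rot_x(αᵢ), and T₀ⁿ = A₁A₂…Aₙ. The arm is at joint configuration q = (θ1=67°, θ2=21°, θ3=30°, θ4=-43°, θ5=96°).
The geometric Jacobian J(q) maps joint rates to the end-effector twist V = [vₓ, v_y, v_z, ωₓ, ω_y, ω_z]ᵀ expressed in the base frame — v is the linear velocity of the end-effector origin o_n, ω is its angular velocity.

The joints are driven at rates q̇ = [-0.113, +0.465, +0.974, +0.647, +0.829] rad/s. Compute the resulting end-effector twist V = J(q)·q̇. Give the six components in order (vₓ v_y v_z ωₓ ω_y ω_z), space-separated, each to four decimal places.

1.0439 -0.5100 0.2640 0.6904 1.1469 -1.2969

o_n = [0.8683, 1.6263, 0.3059]
J₁: ẑ×o_n = [-1.6263, 0.8683, 0.0000], ω = ẑ
J2: z=[0.9205, -0.3907, 0.0000] o=[0.2423, 0.5707, 0.0000] → [-0.1195, -0.2816, 1.2163, 0.9205, -0.3907, 0.0000]
J3: z=[0.1400, 0.3299, -0.9336] o=[0.3663, 0.8629, 0.1218] → [0.7734, -0.4944, -0.0587, 0.1400, 0.3299, -0.9336]
J4: z=[-0.6148, 0.7681, 0.1792] o=[0.8102, 1.2946, -0.2053] → [0.3332, 0.3247, -0.2485, -0.6148, 0.7681, 0.1792]
J5: z=[0.6317, 0.6156, -0.4711] o=[0.8008, 1.7201, 0.3381] → [-0.0641, -0.0114, -0.1008, 0.6317, 0.6156, -0.4711]
V = J·q̇ = [1.0439, -0.5100, 0.2640, 0.6904, 1.1469, -1.2969]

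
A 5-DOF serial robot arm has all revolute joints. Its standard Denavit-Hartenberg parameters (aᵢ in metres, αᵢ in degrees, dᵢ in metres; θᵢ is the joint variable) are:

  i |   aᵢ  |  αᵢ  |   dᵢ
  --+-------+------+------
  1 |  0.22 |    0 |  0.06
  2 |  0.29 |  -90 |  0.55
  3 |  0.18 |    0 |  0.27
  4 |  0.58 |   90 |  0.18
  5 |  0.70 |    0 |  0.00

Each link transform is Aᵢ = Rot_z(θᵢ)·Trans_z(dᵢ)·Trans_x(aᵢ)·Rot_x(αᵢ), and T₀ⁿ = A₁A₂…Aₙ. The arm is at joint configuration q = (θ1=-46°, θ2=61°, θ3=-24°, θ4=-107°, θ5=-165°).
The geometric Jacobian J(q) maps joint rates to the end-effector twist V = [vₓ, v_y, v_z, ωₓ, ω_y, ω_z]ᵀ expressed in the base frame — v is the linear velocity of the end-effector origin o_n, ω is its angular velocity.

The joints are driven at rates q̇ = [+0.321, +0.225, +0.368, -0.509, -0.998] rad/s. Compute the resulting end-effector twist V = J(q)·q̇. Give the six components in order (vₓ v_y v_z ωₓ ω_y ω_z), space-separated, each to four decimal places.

o_n = [0.5831, 0.2354, 0.6106]
J₁: ẑ×o_n = [-0.2354, 0.5831, 0.0000], ω = ẑ
J2: z=[0.0000, 0.0000, 1.0000] o=[0.1528, -0.1583, 0.0600] → [-0.3936, 0.4303, 0.0000, 0.0000, 0.0000, 1.0000]
J3: z=[-0.2588, 0.9659, 0.0000] o=[0.4329, -0.0832, 0.6100] → [0.0006, 0.0002, -0.2275, -0.2588, 0.9659, 0.0000]
J4: z=[-0.2588, 0.9659, 0.0000] o=[0.5219, 0.2202, 0.6832] → [-0.0701, -0.0188, -0.0631, -0.2588, 0.9659, 0.0000]
J5: z=[-0.7290, -0.1953, -0.6561] o=[0.1078, 0.2955, 1.1209] → [0.0602, -0.6839, 0.1367, -0.7290, -0.1953, -0.6561]
V = J·q̇ = [-0.1883, 0.9761, -0.1881, 0.7640, 0.0587, 1.2007]

-0.1883 0.9761 -0.1881 0.7640 0.0587 1.2007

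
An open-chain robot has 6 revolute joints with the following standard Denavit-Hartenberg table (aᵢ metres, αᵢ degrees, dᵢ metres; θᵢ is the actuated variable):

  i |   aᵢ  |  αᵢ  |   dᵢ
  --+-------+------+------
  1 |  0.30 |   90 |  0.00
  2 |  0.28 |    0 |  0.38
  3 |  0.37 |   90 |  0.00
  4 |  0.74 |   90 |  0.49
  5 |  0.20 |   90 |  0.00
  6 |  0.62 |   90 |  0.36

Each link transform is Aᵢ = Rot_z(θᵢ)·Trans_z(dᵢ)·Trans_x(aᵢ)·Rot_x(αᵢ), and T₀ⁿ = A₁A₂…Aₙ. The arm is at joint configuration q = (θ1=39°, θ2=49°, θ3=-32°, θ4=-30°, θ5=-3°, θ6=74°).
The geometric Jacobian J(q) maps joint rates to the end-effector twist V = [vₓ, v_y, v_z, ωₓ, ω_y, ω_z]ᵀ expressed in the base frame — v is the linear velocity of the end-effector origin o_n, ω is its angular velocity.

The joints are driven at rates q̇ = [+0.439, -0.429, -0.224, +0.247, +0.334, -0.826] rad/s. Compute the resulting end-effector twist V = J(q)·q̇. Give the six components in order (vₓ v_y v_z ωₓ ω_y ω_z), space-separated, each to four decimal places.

0.1726 1.0156 -0.5691 -0.4593 0.8683 -0.6239

o_n = [0.7281, 1.4670, 0.4025]
J₁: ẑ×o_n = [-1.4670, 0.7281, 0.0000], ω = ẑ
J2: z=[0.6293, -0.7771, 0.0000] o=[0.2331, 0.1888, 0.0000] → [-0.3128, -0.2533, 1.1890, 0.6293, -0.7771, 0.0000]
J3: z=[0.6293, -0.7771, 0.0000] o=[0.6150, 0.0091, 0.2113] → [-0.1486, -0.1203, 1.0053, 0.6293, -0.7771, 0.0000]
J4: z=[0.2272, 0.1840, -0.9563] o=[0.8900, 0.2318, 0.3195] → [1.1966, 0.1360, 0.3105, 0.2272, 0.1840, -0.9563]
J5: z=[-0.9166, 0.3721, -0.1462] o=[1.2448, 0.9951, 0.0383] → [0.2045, 0.4094, -0.2402, -0.9166, 0.3721, -0.1462]
J6: z=[-0.2441, -0.2314, 0.9417] o=[1.3081, 1.1749, 0.0989] → [-0.3453, -0.4721, -0.2055, -0.2441, -0.2314, 0.9417]
V = J·q̇ = [0.1726, 1.0156, -0.5691, -0.4593, 0.8683, -0.6239]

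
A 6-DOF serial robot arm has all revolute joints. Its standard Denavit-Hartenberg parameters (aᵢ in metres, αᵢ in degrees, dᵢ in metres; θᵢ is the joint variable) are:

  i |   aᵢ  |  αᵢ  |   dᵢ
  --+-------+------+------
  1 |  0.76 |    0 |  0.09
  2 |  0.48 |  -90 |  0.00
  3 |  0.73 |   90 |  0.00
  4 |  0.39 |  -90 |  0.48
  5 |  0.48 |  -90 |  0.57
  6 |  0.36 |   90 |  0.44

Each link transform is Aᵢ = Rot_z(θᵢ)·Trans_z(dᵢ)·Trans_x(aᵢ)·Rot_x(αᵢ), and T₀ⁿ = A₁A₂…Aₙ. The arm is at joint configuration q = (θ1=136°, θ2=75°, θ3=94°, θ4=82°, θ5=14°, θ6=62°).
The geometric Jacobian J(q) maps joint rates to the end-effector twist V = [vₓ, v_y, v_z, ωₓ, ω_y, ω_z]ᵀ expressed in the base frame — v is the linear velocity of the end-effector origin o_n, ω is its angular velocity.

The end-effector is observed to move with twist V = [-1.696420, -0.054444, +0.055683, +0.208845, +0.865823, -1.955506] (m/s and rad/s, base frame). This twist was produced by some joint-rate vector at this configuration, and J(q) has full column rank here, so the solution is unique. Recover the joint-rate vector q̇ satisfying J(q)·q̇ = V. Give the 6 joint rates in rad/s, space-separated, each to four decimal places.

o_n = [-0.3491, -0.4494, -0.5087]
J₁: ẑ×o_n = [0.4494, -0.3491, 0.0000], ω = ẑ
J2: z=[0.0000, 0.0000, 1.0000] o=[-0.5467, 0.5279, 0.0900] → [0.9773, 0.1976, -0.0000, 0.0000, 0.0000, 1.0000]
J3: z=[0.5150, -0.8572, 0.0000] o=[-0.9581, 0.2807, 0.0900] → [0.5132, 0.3083, 0.1461, 0.5150, -0.8572, 0.0000]
J4: z=[-0.8551, -0.5138, -0.0698] o=[-0.9145, 0.3069, -0.6382] → [-0.1193, 0.0713, 0.9372, -0.8551, -0.5138, -0.0698]
J5: z=[0.0125, -0.1549, 0.9879] o=[-1.1228, -0.2688, -0.7259] → [0.1448, 0.7616, 0.1176, 0.0125, -0.1549, 0.9879]
J6: z=[0.7043, 0.7027, 0.1013] o=[-0.7750, -0.6904, -0.2193] → [-0.2277, 0.2469, -0.1295, 0.7043, 0.7027, 0.1013]
q̇ = J⁺·V = [-0.7730, -0.8850, -0.3620, 0.2900, -0.3750, 0.9200]

-0.7730 -0.8850 -0.3620 0.2900 -0.3750 0.9200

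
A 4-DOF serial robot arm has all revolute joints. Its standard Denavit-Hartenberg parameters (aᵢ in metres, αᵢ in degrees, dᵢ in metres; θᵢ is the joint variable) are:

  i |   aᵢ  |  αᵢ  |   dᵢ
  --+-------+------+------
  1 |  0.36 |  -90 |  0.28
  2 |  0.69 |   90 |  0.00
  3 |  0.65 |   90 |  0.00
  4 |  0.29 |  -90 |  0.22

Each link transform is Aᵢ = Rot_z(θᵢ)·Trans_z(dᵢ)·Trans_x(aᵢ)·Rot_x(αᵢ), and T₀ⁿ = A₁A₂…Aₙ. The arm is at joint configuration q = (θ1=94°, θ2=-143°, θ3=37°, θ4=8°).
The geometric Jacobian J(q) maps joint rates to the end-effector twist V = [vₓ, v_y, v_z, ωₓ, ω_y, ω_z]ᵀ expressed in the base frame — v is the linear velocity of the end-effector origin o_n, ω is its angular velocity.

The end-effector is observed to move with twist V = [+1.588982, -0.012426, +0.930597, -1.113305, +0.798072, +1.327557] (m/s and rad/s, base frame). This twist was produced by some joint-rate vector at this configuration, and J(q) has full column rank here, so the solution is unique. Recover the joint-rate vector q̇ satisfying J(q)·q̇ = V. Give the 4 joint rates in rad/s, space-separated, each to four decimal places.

o_n = [-0.3233, -0.9437, 1.1931]
J₁: ẑ×o_n = [0.9437, -0.3233, 0.0000], ω = ẑ
J2: z=[-0.9976, -0.0698, 0.0000] o=[-0.0251, 0.3591, 0.2800] → [-0.0637, 0.9109, 1.2788, -0.9976, -0.0698, 0.0000]
J3: z=[0.0420, -0.6003, -0.7986] o=[0.0133, -0.1906, 0.6953] → [-0.9003, 0.2479, -0.2337, 0.0420, -0.6003, -0.7986]
J4: z=[0.8302, -0.4238, 0.3622] o=[-0.3480, -0.6315, 1.0077] → [0.0345, -0.1450, -0.2487, 0.8302, -0.4238, 0.3622]
q̇ = J⁺·V = [0.9580, 0.4240, -0.8210, -0.7900]

0.9580 0.4240 -0.8210 -0.7900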